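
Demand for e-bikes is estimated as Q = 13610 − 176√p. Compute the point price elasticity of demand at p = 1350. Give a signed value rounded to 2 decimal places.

-0.45

dQ/dp = −176/(2√p) = -2.39506. At p = 1350, Q = 7143.35.
Ed = (dQ/dp)·(p/Q) = (-2.39506) × (1350/7143.35) = -0.4526…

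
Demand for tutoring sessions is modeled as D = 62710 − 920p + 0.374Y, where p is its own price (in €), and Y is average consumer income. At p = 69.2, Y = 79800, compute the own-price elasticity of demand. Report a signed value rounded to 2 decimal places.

At the given values, D = 62710 − 920(69.2) + 0.374(79800) = 28891.2.
∂D/∂p = −920.
E = (-920) × (69.2/28891.2) = -2.2035…

-2.20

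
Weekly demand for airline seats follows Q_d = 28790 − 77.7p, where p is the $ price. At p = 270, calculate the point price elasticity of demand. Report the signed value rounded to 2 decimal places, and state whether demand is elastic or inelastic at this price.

-2.69; elastic

dQ_d/dp = −77.7. At p = 270, Q_d = 28790 − 77.7(270) = 7811.
Ed = (dQ_d/dp)·(p/Q_d) = −77.7 × (270/7811) = -2.6858…
|Ed| = 2.69 > 1, so demand is elastic.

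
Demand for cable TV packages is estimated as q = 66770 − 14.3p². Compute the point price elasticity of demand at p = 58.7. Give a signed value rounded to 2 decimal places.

dq/dp = −2·14.3·p = -1678.82. At p = 58.7, q = 17496.633.
Ed = (dq/dp)·(p/q) = (-1678.82) × (58.7/17496.633) = -5.6323…

-5.63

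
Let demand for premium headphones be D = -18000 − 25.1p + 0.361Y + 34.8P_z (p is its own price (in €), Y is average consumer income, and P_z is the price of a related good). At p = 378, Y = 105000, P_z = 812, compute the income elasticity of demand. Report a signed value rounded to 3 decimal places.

At the given values, D = -18000 − 25.1(378) + 0.361(105000) + 34.8(812) = 38674.8.
∂D/∂Y = 0.361.
E = (0.361) × (105000/38674.8) = 0.98009…

0.980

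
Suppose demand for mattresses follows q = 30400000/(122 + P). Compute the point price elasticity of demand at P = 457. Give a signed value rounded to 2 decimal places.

dq/dP = −30400000/(122 + P)² = -90.681. At P = 457, q = 52504.3.
Ed = (dq/dP)·(P/q) = (-90.681) × (457/52504.3) = -0.7892…

-0.79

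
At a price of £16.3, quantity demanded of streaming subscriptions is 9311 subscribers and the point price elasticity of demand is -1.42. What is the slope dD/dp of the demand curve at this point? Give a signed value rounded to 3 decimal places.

-811.142

Ed = (dD/dp)·(p/D) ⇒ dD/dp = Ed·D/p = (-1.42)·9311/16.3 = -811.14233…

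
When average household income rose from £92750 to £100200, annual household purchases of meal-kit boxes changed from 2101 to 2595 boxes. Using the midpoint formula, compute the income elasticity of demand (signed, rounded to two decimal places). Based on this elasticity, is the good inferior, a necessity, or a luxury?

2.72; luxury

%ΔQ = (2595 − 2101)/[( 2101 + 2595)/2] = 494/2348 = 0.210391…
%ΔIncome = (100200 − 92750)/[( 92750 + 100200)/2] = 7450/96475 = 0.077222…
E_income = (494/2348) / (7450/96475) = 2.7245…
E_income > 1 ⇒ normal good, luxury.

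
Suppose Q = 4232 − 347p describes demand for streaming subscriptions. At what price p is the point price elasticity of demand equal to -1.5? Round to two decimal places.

Ed = −347p/(4232 − 347p). Set this equal to -1.5:
347p = 1.5·(4232 − 347p) ⇒ 347p(1 + 1.5) = 1.5·4232
p = 1.5·4232 / (347·2.5) = 7.3175…

7.32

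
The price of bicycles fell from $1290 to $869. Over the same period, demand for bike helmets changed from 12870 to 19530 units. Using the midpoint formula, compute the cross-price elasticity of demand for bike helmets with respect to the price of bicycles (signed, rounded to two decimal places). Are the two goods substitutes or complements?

-1.05; complements

%ΔQ_{bike helmets} = (19530 − 12870)/avg = 6660/16200 = 0.411111…
%ΔP_{bicycles} = (869 − 1290)/avg = -421/1079.5 = -0.389995…
E_cross = (6660/16200) / (-421/1079.5) = -1.0541…
E_cross < 0 ⇒ the goods are complements.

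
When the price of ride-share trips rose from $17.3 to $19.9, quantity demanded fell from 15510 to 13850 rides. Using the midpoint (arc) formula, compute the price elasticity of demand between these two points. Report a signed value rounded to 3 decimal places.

-0.809

%ΔQ = (13850 − 15510) / [(15510 + 13850)/2] = -1660/14680 = -0.113079…
%ΔP = (19.9 − 17.3) / [(17.3 + 19.9)/2] = 2.6/18.6 = 0.139784…
Arc Ed = %ΔQ / %ΔP = (-1660/14680) / (2.6/18.6) = -0.80894…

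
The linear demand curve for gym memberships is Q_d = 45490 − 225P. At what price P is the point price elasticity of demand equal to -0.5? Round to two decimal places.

67.39

Ed = −225P/(45490 − 225P). Set this equal to -0.5:
225P = 0.5·(45490 − 225P) ⇒ 225P(1 + 0.5) = 0.5·45490
P = 0.5·45490 / (225·1.5) = 67.3925…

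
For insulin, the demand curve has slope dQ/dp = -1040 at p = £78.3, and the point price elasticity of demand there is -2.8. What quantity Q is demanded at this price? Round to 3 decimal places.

29082.857

Ed = (dQ/dp)·(p/Q) ⇒ Q = (dQ/dp)·p/Ed = (-1040)·78.3/(-2.8) = 29082.85714…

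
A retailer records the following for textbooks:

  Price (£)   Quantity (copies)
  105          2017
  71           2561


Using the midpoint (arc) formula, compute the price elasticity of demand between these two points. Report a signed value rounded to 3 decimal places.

-0.615

%ΔQ = (2561 − 2017) / [(2017 + 2561)/2] = 544/2289 = 0.237658…
%ΔP = (71 − 105) / [(105 + 71)/2] = -34/88 = -0.386363…
Arc Ed = %ΔQ / %ΔP = (544/2289) / (-34/88) = -0.61511…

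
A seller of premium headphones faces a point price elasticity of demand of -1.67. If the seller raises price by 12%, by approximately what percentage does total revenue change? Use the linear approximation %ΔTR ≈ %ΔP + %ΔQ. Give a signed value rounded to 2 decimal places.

%ΔQ ≈ Ed × %ΔP = (-1.67) × (+12%) = -20.0400%
%ΔTR ≈ %ΔP + %ΔQ = (+12%) + (-20.0400%) = -8.0400%

-8.04%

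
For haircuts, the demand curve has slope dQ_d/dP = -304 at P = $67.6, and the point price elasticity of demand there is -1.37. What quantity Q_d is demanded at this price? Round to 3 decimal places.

15000.292

Ed = (dQ_d/dP)·(P/Q_d) ⇒ Q_d = (dQ_d/dP)·P/Ed = (-304)·67.6/(-1.37) = 15000.29197…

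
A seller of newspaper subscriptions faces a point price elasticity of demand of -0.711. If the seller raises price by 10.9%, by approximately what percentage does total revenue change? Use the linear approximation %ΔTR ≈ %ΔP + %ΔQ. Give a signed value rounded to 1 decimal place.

%ΔQ ≈ Ed × %ΔP = (-0.711) × (+10.9%) = -7.7499%
%ΔTR ≈ %ΔP + %ΔQ = (+10.9%) + (-7.7499%) = +3.1501%

+3.2%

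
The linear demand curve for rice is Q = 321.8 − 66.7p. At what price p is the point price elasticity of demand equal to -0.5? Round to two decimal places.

1.61

Ed = −66.7p/(321.8 − 66.7p). Set this equal to -0.5:
66.7p = 0.5·(321.8 − 66.7p) ⇒ 66.7p(1 + 0.5) = 0.5·321.8
p = 0.5·321.8 / (66.7·1.5) = 1.6081…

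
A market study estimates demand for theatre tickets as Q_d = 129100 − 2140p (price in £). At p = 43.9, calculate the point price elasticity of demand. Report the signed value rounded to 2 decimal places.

dQ_d/dp = −2140. At p = 43.9, Q_d = 129100 − 2140(43.9) = 35154.
Ed = (dQ_d/dp)·(p/Q_d) = −2140 × (43.9/35154) = -2.6724…

-2.67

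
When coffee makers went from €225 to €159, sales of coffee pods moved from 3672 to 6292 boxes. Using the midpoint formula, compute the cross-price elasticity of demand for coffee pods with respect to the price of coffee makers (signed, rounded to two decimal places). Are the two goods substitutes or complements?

-1.53; complements

%ΔQ_{coffee pods} = (6292 − 3672)/avg = 2620/4982 = 0.525893…
%ΔP_{coffee makers} = (159 − 225)/avg = -66/192 = -0.34375
E_cross = (2620/4982) / (-66/192) = -1.5298…
E_cross < 0 ⇒ the goods are complements.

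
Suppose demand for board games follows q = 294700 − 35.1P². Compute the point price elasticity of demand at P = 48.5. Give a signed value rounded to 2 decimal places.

dq/dP = −2·35.1·P = -3404.7. At P = 48.5, q = 212136.025.
Ed = (dq/dP)·(P/q) = (-3404.7) × (48.5/212136.025) = -0.7784…

-0.78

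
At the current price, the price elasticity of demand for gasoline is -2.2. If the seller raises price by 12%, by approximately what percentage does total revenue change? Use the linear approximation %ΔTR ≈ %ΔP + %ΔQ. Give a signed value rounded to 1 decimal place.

-14.4%

%ΔQ ≈ Ed × %ΔP = (-2.2) × (+12%) = -26.4000%
%ΔTR ≈ %ΔP + %ΔQ = (+12%) + (-26.4000%) = -14.4000%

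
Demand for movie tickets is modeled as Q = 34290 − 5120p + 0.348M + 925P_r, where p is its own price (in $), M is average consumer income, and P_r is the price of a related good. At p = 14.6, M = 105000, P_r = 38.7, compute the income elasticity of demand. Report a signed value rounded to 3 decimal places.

1.146

At the given values, Q = 34290 − 5120(14.6) + 0.348(105000) + 925(38.7) = 31875.5.
∂Q/∂M = 0.348.
E = (0.348) × (105000/31875.5) = 1.14633…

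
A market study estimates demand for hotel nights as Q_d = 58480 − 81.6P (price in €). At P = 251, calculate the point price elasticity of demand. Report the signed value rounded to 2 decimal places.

-0.54

dQ_d/dP = −81.6. At P = 251, Q_d = 58480 − 81.6(251) = 37998.4.
Ed = (dQ_d/dP)·(P/Q_d) = −81.6 × (251/37998.4) = -0.5390…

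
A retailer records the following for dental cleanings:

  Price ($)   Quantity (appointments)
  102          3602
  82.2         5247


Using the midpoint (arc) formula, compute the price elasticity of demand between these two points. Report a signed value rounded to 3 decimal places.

%ΔQ = (5247 − 3602) / [(3602 + 5247)/2] = 1645/4424.5 = 0.371793…
%ΔP = (82.2 − 102) / [(102 + 82.2)/2] = -19.8/92.1 = -0.214983…
Arc Ed = %ΔQ / %ΔP = (1645/4424.5) / (-19.8/92.1) = -1.72940…

-1.729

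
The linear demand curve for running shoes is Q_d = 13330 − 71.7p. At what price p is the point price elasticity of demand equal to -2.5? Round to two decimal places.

Ed = −71.7p/(13330 − 71.7p). Set this equal to -2.5:
71.7p = 2.5·(13330 − 71.7p) ⇒ 71.7p(1 + 2.5) = 2.5·13330
p = 2.5·13330 / (71.7·3.5) = 132.7953…

132.80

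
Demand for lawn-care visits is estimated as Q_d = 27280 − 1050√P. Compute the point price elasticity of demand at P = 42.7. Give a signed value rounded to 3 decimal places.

-0.168

dQ_d/dP = −1050/(2√P) = -80.3425. At P = 42.7, Q_d = 20418.8.
Ed = (dQ_d/dP)·(P/Q_d) = (-80.3425) × (42.7/20418.8) = -0.16801…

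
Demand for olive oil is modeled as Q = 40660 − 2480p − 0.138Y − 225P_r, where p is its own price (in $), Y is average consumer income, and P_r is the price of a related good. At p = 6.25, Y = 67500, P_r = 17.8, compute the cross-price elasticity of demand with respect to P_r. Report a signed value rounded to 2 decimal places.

At the given values, Q = 40660 − 2480(6.25) − 0.138(67500) − 225(17.8) = 11840.
∂Q/∂P_r = -225.
E = (-225) × (17.8/11840) = -0.3382…

-0.34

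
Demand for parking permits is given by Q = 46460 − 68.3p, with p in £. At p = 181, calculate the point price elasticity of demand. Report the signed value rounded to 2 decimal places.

dQ/dp = −68.3. At p = 181, Q = 46460 − 68.3(181) = 34097.7.
Ed = (dQ/dp)·(p/Q) = −68.3 × (181/34097.7) = -0.3625…

-0.36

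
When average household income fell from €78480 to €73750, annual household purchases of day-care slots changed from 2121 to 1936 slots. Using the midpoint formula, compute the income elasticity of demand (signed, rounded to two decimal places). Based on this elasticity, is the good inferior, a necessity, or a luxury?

1.47; luxury

%ΔQ = (1936 − 2121)/[( 2121 + 1936)/2] = -185/2028.5 = -0.091200…
%ΔIncome = (73750 − 78480)/[( 78480 + 73750)/2] = -4730/76115 = -0.062142…
E_income = (-185/2028.5) / (-4730/76115) = 1.4675…
E_income > 1 ⇒ normal good, luxury.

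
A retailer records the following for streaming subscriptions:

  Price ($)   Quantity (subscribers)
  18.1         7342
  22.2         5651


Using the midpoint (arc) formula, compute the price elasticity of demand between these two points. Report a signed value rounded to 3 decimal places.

-1.279

%ΔQ = (5651 − 7342) / [(7342 + 5651)/2] = -1691/6496.5 = -0.260294…
%ΔP = (22.2 − 18.1) / [(18.1 + 22.2)/2] = 4.1/20.15 = 0.203473…
Arc Ed = %ΔQ / %ΔP = (-1691/6496.5) / (4.1/20.15) = -1.27924…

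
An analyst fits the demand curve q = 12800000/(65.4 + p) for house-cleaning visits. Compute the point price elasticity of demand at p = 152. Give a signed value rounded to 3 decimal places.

-0.699

dq/dp = −12800000/(65.4 + p)² = -270.826. At p = 152, q = 58877.6.
Ed = (dq/dp)·(p/q) = (-270.826) × (152/58877.6) = -0.69917…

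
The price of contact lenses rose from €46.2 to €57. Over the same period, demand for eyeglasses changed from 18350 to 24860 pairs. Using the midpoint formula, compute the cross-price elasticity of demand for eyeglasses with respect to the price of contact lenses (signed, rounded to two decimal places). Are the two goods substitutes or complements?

%ΔQ_{eyeglasses} = (24860 − 18350)/avg = 6510/21605 = 0.301319…
%ΔP_{contact lenses} = (57 − 46.2)/avg = 10.8/51.6 = 0.209302…
E_cross = (6510/21605) / (10.8/51.6) = 1.4396…
E_cross > 0 ⇒ the goods are substitutes.

1.44; substitutes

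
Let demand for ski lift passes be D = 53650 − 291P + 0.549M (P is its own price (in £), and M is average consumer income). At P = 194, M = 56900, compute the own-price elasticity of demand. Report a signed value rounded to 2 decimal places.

At the given values, D = 53650 − 291(194) + 0.549(56900) = 28434.1.
∂D/∂P = −291.
E = (-291) × (194/28434.1) = -1.9854…

-1.99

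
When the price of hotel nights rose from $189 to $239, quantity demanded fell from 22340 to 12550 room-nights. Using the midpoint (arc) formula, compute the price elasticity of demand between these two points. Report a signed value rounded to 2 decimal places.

%ΔQ = (12550 − 22340) / [(22340 + 12550)/2] = -9790/17445 = -0.561192…
%ΔP = (239 − 189) / [(189 + 239)/2] = 50/214 = 0.233644…
Arc Ed = %ΔQ / %ΔP = (-9790/17445) / (50/214) = -2.4019…

-2.40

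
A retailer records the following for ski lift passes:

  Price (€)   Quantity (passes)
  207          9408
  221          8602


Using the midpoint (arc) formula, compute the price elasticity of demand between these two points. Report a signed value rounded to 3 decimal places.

%ΔQ = (8602 − 9408) / [(9408 + 8602)/2] = -806/9005 = -0.089505…
%ΔP = (221 − 207) / [(207 + 221)/2] = 14/214 = 0.065420…
Arc Ed = %ΔQ / %ΔP = (-806/9005) / (14/214) = -1.36816…

-1.368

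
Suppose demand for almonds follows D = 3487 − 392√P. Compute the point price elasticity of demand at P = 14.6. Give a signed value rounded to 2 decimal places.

-0.38

dD/dP = −392/(2√P) = -51.2955. At P = 14.6, D = 1989.17.
Ed = (dD/dP)·(P/D) = (-51.2955) × (14.6/1989.17) = -0.3764…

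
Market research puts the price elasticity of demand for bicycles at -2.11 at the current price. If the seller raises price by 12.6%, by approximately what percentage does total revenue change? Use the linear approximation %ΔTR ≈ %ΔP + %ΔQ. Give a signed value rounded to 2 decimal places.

%ΔQ ≈ Ed × %ΔP = (-2.11) × (+12.6%) = -26.5860%
%ΔTR ≈ %ΔP + %ΔQ = (+12.6%) + (-26.5860%) = -13.9860%

-13.99%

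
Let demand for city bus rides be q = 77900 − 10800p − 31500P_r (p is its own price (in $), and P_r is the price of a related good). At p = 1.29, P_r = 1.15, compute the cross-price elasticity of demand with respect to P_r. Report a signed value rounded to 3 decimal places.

At the given values, q = 77900 − 10800(1.29) − 31500(1.15) = 27743.
∂q/∂P_r = -31500.
E = (-31500) × (1.15/27743) = -1.30573…

-1.306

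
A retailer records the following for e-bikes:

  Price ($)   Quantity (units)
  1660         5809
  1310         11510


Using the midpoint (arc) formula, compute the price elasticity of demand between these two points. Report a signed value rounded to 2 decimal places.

-2.79

%ΔQ = (11510 − 5809) / [(5809 + 11510)/2] = 5701/8659.5 = 0.658352…
%ΔP = (1310 − 1660) / [(1660 + 1310)/2] = -350/1485 = -0.235690…
Arc Ed = %ΔQ / %ΔP = (5701/8659.5) / (-350/1485) = -2.7932…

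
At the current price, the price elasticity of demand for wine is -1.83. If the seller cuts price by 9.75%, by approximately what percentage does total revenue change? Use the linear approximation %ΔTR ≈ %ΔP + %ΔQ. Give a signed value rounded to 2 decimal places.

%ΔQ ≈ Ed × %ΔP = (-1.83) × (-9.75%) = +17.8425%
%ΔTR ≈ %ΔP + %ΔQ = (-9.75%) + (+17.8425%) = +8.0925%

+8.09%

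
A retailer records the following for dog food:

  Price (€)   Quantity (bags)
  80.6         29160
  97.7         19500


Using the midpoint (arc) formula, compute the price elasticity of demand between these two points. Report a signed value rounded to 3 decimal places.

%ΔQ = (19500 − 29160) / [(29160 + 19500)/2] = -9660/24330 = -0.397040…
%ΔP = (97.7 − 80.6) / [(80.6 + 97.7)/2] = 17.1/89.15 = 0.191811…
Arc Ed = %ΔQ / %ΔP = (-9660/24330) / (17.1/89.15) = -2.06995…

-2.070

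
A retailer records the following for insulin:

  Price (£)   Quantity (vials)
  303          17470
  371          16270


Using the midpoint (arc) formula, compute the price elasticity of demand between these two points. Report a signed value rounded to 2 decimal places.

%ΔQ = (16270 − 17470) / [(17470 + 16270)/2] = -1200/16870 = -0.071132…
%ΔP = (371 − 303) / [(303 + 371)/2] = 68/337 = 0.201780…
Arc Ed = %ΔQ / %ΔP = (-1200/16870) / (68/337) = -0.3525…

-0.35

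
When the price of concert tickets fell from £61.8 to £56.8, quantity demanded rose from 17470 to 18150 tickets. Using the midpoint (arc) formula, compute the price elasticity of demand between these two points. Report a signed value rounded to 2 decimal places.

%ΔQ = (18150 − 17470) / [(17470 + 18150)/2] = 680/17810 = 0.038180…
%ΔP = (56.8 − 61.8) / [(61.8 + 56.8)/2] = -5/59.3 = -0.084317…
Arc Ed = %ΔQ / %ΔP = (680/17810) / (-5/59.3) = -0.4528…

-0.45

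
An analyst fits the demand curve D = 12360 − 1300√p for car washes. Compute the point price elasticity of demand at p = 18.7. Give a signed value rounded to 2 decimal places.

-0.42

dD/dp = −1300/(2√p) = -150.312. At p = 18.7, D = 6738.35.
Ed = (dD/dp)·(p/D) = (-150.312) × (18.7/6738.35) = -0.4171…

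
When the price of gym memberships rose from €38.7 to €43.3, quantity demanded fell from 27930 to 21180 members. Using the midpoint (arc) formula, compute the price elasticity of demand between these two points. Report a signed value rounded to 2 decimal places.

-2.45

%ΔQ = (21180 − 27930) / [(27930 + 21180)/2] = -6750/24555 = -0.274893…
%ΔP = (43.3 − 38.7) / [(38.7 + 43.3)/2] = 4.6/41 = 0.112195…
Arc Ed = %ΔQ / %ΔP = (-6750/24555) / (4.6/41) = -2.4501…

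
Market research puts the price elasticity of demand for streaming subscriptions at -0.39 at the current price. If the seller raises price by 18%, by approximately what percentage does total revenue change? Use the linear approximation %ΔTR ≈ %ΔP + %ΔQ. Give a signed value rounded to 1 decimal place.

%ΔQ ≈ Ed × %ΔP = (-0.39) × (+18%) = -7.0200%
%ΔTR ≈ %ΔP + %ΔQ = (+18%) + (-7.0200%) = +10.9800%

+11.0%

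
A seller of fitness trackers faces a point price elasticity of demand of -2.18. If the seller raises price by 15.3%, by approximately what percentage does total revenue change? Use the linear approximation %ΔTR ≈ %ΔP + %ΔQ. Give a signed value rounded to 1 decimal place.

%ΔQ ≈ Ed × %ΔP = (-2.18) × (+15.3%) = -33.3540%
%ΔTR ≈ %ΔP + %ΔQ = (+15.3%) + (-33.3540%) = -18.0540%

-18.1%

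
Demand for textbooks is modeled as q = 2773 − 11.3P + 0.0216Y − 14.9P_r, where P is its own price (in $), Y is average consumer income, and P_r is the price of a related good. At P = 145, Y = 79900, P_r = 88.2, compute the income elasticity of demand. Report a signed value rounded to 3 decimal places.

1.116

At the given values, q = 2773 − 11.3(145) + 0.0216(79900) − 14.9(88.2) = 1546.16.
∂q/∂Y = 0.0216.
E = (0.0216) × (79900/1546.16) = 1.11621…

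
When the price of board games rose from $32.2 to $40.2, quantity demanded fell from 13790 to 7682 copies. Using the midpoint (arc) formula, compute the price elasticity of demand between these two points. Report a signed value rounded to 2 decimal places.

-2.57

%ΔQ = (7682 − 13790) / [(13790 + 7682)/2] = -6108/10736 = -0.568926…
%ΔP = (40.2 − 32.2) / [(32.2 + 40.2)/2] = 8/36.2 = 0.220994…
Arc Ed = %ΔQ / %ΔP = (-6108/10736) / (8/36.2) = -2.5743…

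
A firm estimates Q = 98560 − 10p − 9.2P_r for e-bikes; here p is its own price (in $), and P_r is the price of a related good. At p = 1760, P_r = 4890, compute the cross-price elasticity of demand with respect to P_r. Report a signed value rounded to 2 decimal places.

At the given values, Q = 98560 − 10(1760) − 9.2(4890) = 35972.
∂Q/∂P_r = -9.2.
E = (-9.2) × (4890/35972) = -1.2506…

-1.25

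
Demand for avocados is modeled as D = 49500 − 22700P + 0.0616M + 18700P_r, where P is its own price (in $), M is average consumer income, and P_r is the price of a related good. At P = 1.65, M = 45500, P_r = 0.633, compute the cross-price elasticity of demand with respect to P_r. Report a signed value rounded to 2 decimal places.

0.44

At the given values, D = 49500 − 22700(1.65) + 0.0616(45500) + 18700(0.633) = 26684.9.
∂D/∂P_r = 18700.
E = (18700) × (0.633/26684.9) = 0.4435…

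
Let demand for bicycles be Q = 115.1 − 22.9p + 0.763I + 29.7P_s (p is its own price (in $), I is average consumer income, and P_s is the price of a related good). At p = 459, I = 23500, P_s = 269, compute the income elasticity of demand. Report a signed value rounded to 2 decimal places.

At the given values, Q = 115.1 − 22.9(459) + 0.763(23500) + 29.7(269) = 15523.8.
∂Q/∂I = 0.763.
E = (0.763) × (23500/15523.8) = 1.1550…

1.16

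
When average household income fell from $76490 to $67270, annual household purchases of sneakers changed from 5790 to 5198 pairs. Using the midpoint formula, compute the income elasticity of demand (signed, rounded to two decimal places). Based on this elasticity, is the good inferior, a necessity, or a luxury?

0.84; necessity

%ΔQ = (5198 − 5790)/[( 5790 + 5198)/2] = -592/5494 = -0.107753…
%ΔIncome = (67270 − 76490)/[( 76490 + 67270)/2] = -9220/71880 = -0.128269…
E_income = (-592/5494) / (-9220/71880) = 0.8400…
0 < E_income < 1 ⇒ normal good, necessity.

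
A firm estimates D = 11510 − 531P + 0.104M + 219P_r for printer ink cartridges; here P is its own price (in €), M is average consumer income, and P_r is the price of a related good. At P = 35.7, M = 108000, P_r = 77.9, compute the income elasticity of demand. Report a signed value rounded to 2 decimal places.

At the given values, D = 11510 − 531(35.7) + 0.104(108000) + 219(77.9) = 20845.4.
∂D/∂M = 0.104.
E = (0.104) × (108000/20845.4) = 0.5388…

0.54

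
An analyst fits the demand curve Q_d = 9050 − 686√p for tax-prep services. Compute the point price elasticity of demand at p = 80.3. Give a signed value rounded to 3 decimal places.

dQ_d/dp = −686/(2√p) = -38.2769. At p = 80.3, Q_d = 2902.74.
Ed = (dQ_d/dp)·(p/Q_d) = (-38.2769) × (80.3/2902.74) = -1.05887…

-1.059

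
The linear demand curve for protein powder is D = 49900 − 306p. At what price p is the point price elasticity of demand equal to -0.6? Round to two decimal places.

Ed = −306p/(49900 − 306p). Set this equal to -0.6:
306p = 0.6·(49900 − 306p) ⇒ 306p(1 + 0.6) = 0.6·49900
p = 0.6·49900 / (306·1.6) = 61.1519…

61.15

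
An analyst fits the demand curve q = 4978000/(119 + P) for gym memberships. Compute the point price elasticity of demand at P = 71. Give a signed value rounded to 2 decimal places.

-0.37

dq/dP = −4978000/(119 + P)² = -137.895. At P = 71, q = 26200.
Ed = (dq/dP)·(P/q) = (-137.895) × (71/26200) = -0.3736…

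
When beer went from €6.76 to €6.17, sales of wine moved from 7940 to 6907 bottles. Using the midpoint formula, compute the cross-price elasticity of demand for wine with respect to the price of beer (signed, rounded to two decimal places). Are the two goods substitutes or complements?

1.52; substitutes

%ΔQ_{wine} = (6907 − 7940)/avg = -1033/7423.5 = -0.139152…
%ΔP_{beer} = (6.17 − 6.76)/avg = -0.59/6.465 = -0.091260…
E_cross = (-1033/7423.5) / (-0.59/6.465) = 1.5247…
E_cross > 0 ⇒ the goods are substitutes.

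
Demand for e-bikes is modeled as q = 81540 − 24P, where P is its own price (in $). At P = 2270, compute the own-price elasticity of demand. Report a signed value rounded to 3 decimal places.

-2.013

At the given values, q = 81540 − 24(2270) = 27060.
∂q/∂P = −24.
E = (-24) × (2270/27060) = -2.01330…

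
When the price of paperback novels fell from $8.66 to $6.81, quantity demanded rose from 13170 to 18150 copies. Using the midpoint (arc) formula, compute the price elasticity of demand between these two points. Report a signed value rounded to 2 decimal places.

%ΔQ = (18150 − 13170) / [(13170 + 18150)/2] = 4980/15660 = 0.318007…
%ΔP = (6.81 − 8.66) / [(8.66 + 6.81)/2] = -1.85/7.735 = -0.239172…
Arc Ed = %ΔQ / %ΔP = (4980/15660) / (-1.85/7.735) = -1.3296…

-1.33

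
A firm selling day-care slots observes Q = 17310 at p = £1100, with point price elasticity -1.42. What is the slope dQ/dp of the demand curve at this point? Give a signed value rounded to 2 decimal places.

Ed = (dQ/dp)·(p/Q) ⇒ dQ/dp = Ed·Q/p = (-1.42)·17310/1100 = -22.3456…

-22.35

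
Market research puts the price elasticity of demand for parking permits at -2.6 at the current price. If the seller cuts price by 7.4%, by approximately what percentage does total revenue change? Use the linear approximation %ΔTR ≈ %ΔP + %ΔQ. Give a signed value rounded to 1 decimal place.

+11.8%

%ΔQ ≈ Ed × %ΔP = (-2.6) × (-7.4%) = +19.2400%
%ΔTR ≈ %ΔP + %ΔQ = (-7.4%) + (+19.2400%) = +11.8400%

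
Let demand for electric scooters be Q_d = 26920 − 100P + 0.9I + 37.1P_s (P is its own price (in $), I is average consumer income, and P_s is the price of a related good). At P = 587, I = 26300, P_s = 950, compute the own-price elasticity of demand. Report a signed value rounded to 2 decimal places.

At the given values, Q_d = 26920 − 100(587) + 0.9(26300) + 37.1(950) = 27135.
∂Q_d/∂P = −100.
E = (-100) × (587/27135) = -2.1632…

-2.16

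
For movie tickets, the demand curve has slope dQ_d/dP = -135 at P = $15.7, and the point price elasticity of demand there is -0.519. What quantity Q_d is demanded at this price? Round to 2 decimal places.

Ed = (dQ_d/dP)·(P/Q_d) ⇒ Q_d = (dQ_d/dP)·P/Ed = (-135)·15.7/(-0.519) = 4083.8150…

4083.82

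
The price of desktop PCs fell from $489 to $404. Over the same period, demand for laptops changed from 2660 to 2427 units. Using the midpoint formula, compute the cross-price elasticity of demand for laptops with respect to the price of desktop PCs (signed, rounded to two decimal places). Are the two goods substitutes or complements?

%ΔQ_{laptops} = (2427 − 2660)/avg = -233/2543.5 = -0.091606…
%ΔP_{desktop PCs} = (404 − 489)/avg = -85/446.5 = -0.190369…
E_cross = (-233/2543.5) / (-85/446.5) = 0.4812…
E_cross > 0 ⇒ the goods are substitutes.

0.48; substitutes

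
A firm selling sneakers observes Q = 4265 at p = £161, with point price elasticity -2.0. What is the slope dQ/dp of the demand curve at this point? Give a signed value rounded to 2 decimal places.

Ed = (dQ/dp)·(p/Q) ⇒ dQ/dp = Ed·Q/p = (-2.0)·4265/161 = -52.9813…

-52.98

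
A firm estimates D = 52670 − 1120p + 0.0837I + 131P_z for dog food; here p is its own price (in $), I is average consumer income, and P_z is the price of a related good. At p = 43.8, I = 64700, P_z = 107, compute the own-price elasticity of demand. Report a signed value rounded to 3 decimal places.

At the given values, D = 52670 − 1120(43.8) + 0.0837(64700) + 131(107) = 23046.39.
∂D/∂p = −1120.
E = (-1120) × (43.8/23046.39) = -2.12857…

-2.129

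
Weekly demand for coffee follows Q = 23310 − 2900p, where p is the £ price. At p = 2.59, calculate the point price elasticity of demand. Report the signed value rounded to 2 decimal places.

dQ/dp = −2900. At p = 2.59, Q = 23310 − 2900(2.59) = 15799.
Ed = (dQ/dp)·(p/Q) = −2900 × (2.59/15799) = -0.4754…

-0.48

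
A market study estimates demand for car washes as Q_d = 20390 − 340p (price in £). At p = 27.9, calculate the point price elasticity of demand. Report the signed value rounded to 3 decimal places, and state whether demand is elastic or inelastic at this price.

-0.870; inelastic

dQ_d/dp = −340. At p = 27.9, Q_d = 20390 − 340(27.9) = 10904.
Ed = (dQ_d/dp)·(p/Q_d) = −340 × (27.9/10904) = -0.86995…
|Ed| = 0.870 < 1, so demand is inelastic.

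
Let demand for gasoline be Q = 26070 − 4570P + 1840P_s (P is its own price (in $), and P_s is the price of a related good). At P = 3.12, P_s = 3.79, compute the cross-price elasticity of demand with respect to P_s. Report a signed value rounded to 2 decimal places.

At the given values, Q = 26070 − 4570(3.12) + 1840(3.79) = 18785.2.
∂Q/∂P_s = 1840.
E = (1840) × (3.79/18785.2) = 0.3712…

0.37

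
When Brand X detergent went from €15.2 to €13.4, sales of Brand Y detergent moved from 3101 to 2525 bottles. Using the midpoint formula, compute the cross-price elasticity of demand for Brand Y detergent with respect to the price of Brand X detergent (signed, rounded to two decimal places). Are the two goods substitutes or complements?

%ΔQ_{Brand Y detergent} = (2525 − 3101)/avg = -576/2813 = -0.204763…
%ΔP_{Brand X detergent} = (13.4 − 15.2)/avg = -1.8/14.3 = -0.125874…
E_cross = (-576/2813) / (-1.8/14.3) = 1.6267…
E_cross > 0 ⇒ the goods are substitutes.

1.63; substitutes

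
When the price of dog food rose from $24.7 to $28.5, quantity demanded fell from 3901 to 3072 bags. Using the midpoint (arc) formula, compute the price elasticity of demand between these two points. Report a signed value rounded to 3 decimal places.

%ΔQ = (3072 − 3901) / [(3901 + 3072)/2] = -829/3486.5 = -0.237774…
%ΔP = (28.5 − 24.7) / [(24.7 + 28.5)/2] = 3.8/26.6 = 0.142857…
Arc Ed = %ΔQ / %ΔP = (-829/3486.5) / (3.8/26.6) = -1.66441…

-1.664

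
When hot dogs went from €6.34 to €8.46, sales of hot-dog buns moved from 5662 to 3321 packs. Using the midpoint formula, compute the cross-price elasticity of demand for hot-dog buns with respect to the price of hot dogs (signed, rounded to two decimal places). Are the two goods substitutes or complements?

%ΔQ_{hot-dog buns} = (3321 − 5662)/avg = -2341/4491.5 = -0.521206…
%ΔP_{hot dogs} = (8.46 − 6.34)/avg = 2.12/7.4 = 0.286486…
E_cross = (-2341/4491.5) / (2.12/7.4) = -1.8193…
E_cross < 0 ⇒ the goods are complements.

-1.82; complements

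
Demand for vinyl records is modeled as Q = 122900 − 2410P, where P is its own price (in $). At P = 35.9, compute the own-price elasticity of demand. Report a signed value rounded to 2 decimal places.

-2.38

At the given values, Q = 122900 − 2410(35.9) = 36381.
∂Q/∂P = −2410.
E = (-2410) × (35.9/36381) = -2.3781…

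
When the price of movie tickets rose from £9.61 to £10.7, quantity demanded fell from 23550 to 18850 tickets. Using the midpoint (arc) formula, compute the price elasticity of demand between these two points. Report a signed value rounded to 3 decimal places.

-2.065

%ΔQ = (18850 − 23550) / [(23550 + 18850)/2] = -4700/21200 = -0.221698…
%ΔP = (10.7 − 9.61) / [(9.61 + 10.7)/2] = 1.09/10.155 = 0.107336…
Arc Ed = %ΔQ / %ΔP = (-4700/21200) / (1.09/10.155) = -2.06545…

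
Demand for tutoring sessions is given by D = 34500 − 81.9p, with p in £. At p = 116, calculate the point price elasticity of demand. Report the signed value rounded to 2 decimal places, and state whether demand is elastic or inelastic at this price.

-0.38; inelastic

dD/dp = −81.9. At p = 116, D = 34500 − 81.9(116) = 24999.6.
Ed = (dD/dp)·(p/D) = −81.9 × (116/24999.6) = -0.3800…
|Ed| = 0.38 < 1, so demand is inelastic.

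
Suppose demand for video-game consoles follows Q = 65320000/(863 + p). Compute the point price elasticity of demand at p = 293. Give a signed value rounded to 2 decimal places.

-0.25

dQ/dp = −65320000/(863 + p)² = -48.8799. At p = 293, Q = 56505.2.
Ed = (dQ/dp)·(p/Q) = (-48.8799) × (293/56505.2) = -0.2534…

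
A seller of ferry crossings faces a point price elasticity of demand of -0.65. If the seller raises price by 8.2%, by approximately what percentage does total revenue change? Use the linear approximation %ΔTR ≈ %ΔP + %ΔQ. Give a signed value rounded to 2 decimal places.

+2.87%

%ΔQ ≈ Ed × %ΔP = (-0.65) × (+8.2%) = -5.3300%
%ΔTR ≈ %ΔP + %ΔQ = (+8.2%) + (-5.3300%) = +2.8700%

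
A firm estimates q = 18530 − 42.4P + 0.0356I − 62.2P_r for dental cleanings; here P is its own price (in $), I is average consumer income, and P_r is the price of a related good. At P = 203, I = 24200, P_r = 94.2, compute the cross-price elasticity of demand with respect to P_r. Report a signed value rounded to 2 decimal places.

At the given values, q = 18530 − 42.4(203) + 0.0356(24200) − 62.2(94.2) = 4925.08.
∂q/∂P_r = -62.2.
E = (-62.2) × (94.2/4925.08) = -1.1896…

-1.19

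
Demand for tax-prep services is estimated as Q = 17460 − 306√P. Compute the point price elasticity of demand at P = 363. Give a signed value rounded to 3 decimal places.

dQ/dP = −306/(2√P) = -8.03042. At P = 363, Q = 11629.9.
Ed = (dQ/dP)·(P/Q) = (-8.03042) × (363/11629.9) = -0.25065…

-0.251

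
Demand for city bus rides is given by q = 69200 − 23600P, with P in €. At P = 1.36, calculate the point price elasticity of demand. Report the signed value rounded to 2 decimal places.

-0.87

dq/dP = −23600. At P = 1.36, q = 69200 − 23600(1.36) = 37104.
Ed = (dq/dP)·(P/q) = −23600 × (1.36/37104) = -0.8650…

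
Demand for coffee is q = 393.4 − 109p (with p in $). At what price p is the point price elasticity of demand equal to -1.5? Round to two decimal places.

2.17

Ed = −109p/(393.4 − 109p). Set this equal to -1.5:
109p = 1.5·(393.4 − 109p) ⇒ 109p(1 + 1.5) = 1.5·393.4
p = 1.5·393.4 / (109·2.5) = 2.1655…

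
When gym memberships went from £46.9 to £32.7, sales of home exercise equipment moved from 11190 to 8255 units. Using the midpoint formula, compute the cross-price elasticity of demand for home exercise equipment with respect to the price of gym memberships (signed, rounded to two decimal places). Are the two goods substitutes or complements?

%ΔQ_{home exercise equipment} = (8255 − 11190)/avg = -2935/9722.5 = -0.301877…
%ΔP_{gym memberships} = (32.7 − 46.9)/avg = -14.2/39.8 = -0.356783…
E_cross = (-2935/9722.5) / (-14.2/39.8) = 0.8461…
E_cross > 0 ⇒ the goods are substitutes.

0.85; substitutes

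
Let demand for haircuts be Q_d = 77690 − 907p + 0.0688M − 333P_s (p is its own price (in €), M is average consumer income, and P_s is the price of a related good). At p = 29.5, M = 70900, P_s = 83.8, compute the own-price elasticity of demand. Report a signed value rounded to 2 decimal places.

At the given values, Q_d = 77690 − 907(29.5) + 0.0688(70900) − 333(83.8) = 27906.02.
∂Q_d/∂p = −907.
E = (-907) × (29.5/27906.02) = -0.9588…

-0.96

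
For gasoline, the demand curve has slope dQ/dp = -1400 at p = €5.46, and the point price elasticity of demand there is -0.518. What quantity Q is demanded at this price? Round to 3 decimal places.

Ed = (dQ/dp)·(p/Q) ⇒ Q = (dQ/dp)·p/Ed = (-1400)·5.46/(-0.518) = 14756.75675…

14756.757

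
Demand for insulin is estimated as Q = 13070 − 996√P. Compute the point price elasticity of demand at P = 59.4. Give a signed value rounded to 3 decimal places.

-0.712

dQ/dP = −996/(2√P) = -64.6154. At P = 59.4, Q = 5393.69.
Ed = (dQ/dP)·(P/Q) = (-64.6154) × (59.4/5393.69) = -0.71160…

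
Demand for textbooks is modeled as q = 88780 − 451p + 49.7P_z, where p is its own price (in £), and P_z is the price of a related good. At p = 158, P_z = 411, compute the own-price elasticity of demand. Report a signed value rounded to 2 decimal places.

-1.88

At the given values, q = 88780 − 451(158) + 49.7(411) = 37948.7.
∂q/∂p = −451.
E = (-451) × (158/37948.7) = -1.8777…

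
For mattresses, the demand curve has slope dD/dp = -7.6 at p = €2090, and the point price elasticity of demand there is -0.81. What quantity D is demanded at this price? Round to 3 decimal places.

Ed = (dD/dp)·(p/D) ⇒ D = (dD/dp)·p/Ed = (-7.6)·2090/(-0.81) = 19609.87654…

19609.877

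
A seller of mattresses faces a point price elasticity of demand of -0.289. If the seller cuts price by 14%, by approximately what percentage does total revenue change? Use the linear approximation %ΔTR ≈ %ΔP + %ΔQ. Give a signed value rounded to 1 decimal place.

%ΔQ ≈ Ed × %ΔP = (-0.289) × (-14%) = +4.0460%
%ΔTR ≈ %ΔP + %ΔQ = (-14%) + (+4.0460%) = -9.9540%

-10.0%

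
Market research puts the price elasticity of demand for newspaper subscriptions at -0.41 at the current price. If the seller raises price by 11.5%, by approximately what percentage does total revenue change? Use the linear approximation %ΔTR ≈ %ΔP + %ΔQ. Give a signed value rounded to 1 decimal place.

%ΔQ ≈ Ed × %ΔP = (-0.41) × (+11.5%) = -4.7150%
%ΔTR ≈ %ΔP + %ΔQ = (+11.5%) + (-4.7150%) = +6.7850%

+6.8%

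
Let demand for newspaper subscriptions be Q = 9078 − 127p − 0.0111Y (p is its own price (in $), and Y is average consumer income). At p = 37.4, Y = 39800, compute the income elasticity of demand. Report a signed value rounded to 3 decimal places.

At the given values, Q = 9078 − 127(37.4) − 0.0111(39800) = 3886.42.
∂Q/∂Y = -0.0111.
E = (-0.0111) × (39800/3886.42) = -0.11367…

-0.114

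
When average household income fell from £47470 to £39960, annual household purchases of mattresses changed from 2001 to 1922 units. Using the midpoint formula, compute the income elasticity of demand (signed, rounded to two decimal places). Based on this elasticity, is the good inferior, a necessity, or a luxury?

0.23; necessity

%ΔQ = (1922 − 2001)/[( 2001 + 1922)/2] = -79/1961.5 = -0.040275…
%ΔIncome = (39960 − 47470)/[( 47470 + 39960)/2] = -7510/43715 = -0.171794…
E_income = (-79/1961.5) / (-7510/43715) = 0.2344…
0 < E_income < 1 ⇒ normal good, necessity.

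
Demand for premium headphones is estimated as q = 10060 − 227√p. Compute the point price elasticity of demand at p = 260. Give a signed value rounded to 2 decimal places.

-0.29

dq/dp = −227/(2√p) = -7.03897. At p = 260, q = 6399.73.
Ed = (dq/dp)·(p/q) = (-7.03897) × (260/6399.73) = -0.2859…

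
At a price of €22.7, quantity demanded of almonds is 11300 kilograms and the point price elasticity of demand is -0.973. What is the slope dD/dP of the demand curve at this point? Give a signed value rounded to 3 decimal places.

-484.357

Ed = (dD/dP)·(P/D) ⇒ dD/dP = Ed·D/P = (-0.973)·11300/22.7 = -484.35682…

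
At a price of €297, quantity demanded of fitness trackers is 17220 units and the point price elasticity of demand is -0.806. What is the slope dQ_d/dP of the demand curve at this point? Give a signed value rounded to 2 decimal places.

-46.73

Ed = (dQ_d/dP)·(P/Q_d) ⇒ dQ_d/dP = Ed·Q_d/P = (-0.806)·17220/297 = -46.7317…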